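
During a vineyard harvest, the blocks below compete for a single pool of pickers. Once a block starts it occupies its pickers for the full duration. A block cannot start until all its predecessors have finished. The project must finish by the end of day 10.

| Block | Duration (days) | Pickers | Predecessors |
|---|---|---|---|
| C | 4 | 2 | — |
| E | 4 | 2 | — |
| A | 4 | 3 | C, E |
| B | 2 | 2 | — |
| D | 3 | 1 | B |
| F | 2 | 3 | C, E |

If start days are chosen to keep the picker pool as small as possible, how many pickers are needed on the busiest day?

5

Early-start (C@1, E@1, A@5, B@1, D@3, F@5) gives peak 7: d1:6  d2:6  d3:5  d4:5  d5:7  d6:6  d7:3  d8:3  d9:0  d10:0.
Shift B→5, D→7, F→9.
Schedule C@1, E@1, A@5, B@5, D@7, F@9: d1:4  d2:4  d3:4  d4:4  d5:5  d6:5  d7:4  d8:4  d9:4  d10:3 — peak 5.
Total picker-days = 41 over 10 days ⇒ peak ≥ ⌈41/10⌉ = 5, so 5 is optimal.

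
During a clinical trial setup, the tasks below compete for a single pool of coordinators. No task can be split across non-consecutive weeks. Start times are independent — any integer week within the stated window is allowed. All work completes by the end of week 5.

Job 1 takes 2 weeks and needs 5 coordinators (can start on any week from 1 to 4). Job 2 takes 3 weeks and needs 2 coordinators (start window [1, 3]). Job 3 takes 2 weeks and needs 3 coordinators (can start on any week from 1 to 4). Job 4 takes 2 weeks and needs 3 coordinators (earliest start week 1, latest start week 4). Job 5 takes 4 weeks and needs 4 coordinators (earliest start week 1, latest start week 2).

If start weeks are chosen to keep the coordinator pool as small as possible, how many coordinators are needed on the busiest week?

11

Early-start (Job 1@1, Job 2@1, Job 3@1, Job 4@1, Job 5@1) gives peak 17: w1:17  w2:17  w3:6  w4:4  w5:0.
Shift Job 3→3, Job 4→4.
Schedule Job 1@1, Job 2@1, Job 3@3, Job 4@4, Job 5@1: w1:11  w2:11  w3:9  w4:10  w5:3 — peak 11.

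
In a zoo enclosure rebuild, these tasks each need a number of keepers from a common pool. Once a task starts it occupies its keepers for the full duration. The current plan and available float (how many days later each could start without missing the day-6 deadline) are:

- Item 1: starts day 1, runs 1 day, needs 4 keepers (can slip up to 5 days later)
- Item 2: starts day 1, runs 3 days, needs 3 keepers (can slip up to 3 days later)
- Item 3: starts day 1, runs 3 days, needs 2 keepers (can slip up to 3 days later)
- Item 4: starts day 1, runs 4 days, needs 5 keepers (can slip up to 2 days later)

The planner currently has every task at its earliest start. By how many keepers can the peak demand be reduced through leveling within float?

6

Early-start peak: d1:14  d2:10  d3:10  d4:5  d5:0  d6:0 ⇒ 14.
Leveled (Item 1@1, Item 2@1, Item 3@4, Item 4@2): d1:7  d2:8  d3:8  d4:7  d5:7  d6:2 ⇒ 8.
Reduction 14 − 8 = 6.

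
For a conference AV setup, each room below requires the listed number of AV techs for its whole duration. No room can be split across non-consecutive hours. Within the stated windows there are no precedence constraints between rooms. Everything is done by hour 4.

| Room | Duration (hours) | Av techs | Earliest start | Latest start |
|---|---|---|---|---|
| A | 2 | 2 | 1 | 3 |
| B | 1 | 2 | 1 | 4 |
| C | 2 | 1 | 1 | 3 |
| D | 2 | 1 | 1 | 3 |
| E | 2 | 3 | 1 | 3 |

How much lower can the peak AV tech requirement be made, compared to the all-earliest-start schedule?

4

Early-start peak: h1:9  h2:7  h3:0  h4:0 ⇒ 9.
Leveled (A@1, B@1, C@1, D@2, E@3): h1:5  h2:4  h3:4  h4:3 ⇒ 5.
Reduction 9 − 5 = 4.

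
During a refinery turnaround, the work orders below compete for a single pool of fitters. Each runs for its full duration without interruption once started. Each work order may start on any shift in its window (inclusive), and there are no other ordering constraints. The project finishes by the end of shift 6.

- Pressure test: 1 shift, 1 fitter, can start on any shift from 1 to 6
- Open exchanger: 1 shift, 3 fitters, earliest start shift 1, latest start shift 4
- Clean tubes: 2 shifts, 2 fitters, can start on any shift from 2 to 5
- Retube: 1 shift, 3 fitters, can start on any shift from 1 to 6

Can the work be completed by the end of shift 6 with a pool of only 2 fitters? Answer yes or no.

no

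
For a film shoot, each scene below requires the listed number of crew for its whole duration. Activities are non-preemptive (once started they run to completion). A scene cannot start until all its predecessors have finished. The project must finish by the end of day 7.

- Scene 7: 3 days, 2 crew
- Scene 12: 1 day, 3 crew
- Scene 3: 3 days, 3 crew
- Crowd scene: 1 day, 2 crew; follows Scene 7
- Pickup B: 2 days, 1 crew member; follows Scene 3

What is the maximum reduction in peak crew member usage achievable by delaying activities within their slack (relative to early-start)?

3

Early-start peak: d1:8  d2:5  d3:5  d4:3  d5:1  d6:0  d7:0 ⇒ 8.
Leveled (Scene 7@1, Scene 12@1, Scene 3@2, Crowd scene@4, Pickup B@5): d1:5  d2:5  d3:5  d4:5  d5:1  d6:1  d7:0 ⇒ 5.
Reduction 8 − 5 = 3.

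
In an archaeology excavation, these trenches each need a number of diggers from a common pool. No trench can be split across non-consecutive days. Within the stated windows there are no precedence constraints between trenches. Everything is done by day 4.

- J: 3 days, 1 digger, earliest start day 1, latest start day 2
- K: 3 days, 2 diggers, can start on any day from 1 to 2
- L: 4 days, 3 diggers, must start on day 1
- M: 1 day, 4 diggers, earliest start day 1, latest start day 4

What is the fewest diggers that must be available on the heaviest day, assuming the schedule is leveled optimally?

Early-start (J@1, K@1, L@1, M@1) gives peak 10: d1:10  d2:6  d3:6  d4:3.
Shift M→4.
Schedule J@1, K@1, L@1, M@4: d1:6  d2:6  d3:6  d4:7 — peak 7.
Total digger-days = 25 over 4 days ⇒ peak ≥ ⌈25/4⌉ = 7, so 7 is optimal.

7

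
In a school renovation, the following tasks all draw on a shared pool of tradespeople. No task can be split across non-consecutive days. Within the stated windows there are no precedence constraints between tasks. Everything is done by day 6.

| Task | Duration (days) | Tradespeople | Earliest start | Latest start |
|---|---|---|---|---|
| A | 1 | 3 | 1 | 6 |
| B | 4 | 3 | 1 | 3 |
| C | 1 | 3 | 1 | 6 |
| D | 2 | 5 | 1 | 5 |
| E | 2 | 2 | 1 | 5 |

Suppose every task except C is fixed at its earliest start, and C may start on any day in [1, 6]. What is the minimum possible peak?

13

C@1: d1:16  d2:10  d3:3  d4:3  d5:0  d6:0 → peak 16
C@2: d1:13  d2:13  d3:3  d4:3  d5:0  d6:0 → peak 13
C@3: d1:13  d2:10  d3:6  d4:3  d5:0  d6:0 → peak 13
C@4: d1:13  d2:10  d3:3  d4:6  d5:0  d6:0 → peak 13
C@5: d1:13  d2:10  d3:3  d4:3  d5:3  d6:0 → peak 13
C@6: d1:13  d2:10  d3:3  d4:3  d5:0  d6:3 → peak 13
Best is C@2, peak 13.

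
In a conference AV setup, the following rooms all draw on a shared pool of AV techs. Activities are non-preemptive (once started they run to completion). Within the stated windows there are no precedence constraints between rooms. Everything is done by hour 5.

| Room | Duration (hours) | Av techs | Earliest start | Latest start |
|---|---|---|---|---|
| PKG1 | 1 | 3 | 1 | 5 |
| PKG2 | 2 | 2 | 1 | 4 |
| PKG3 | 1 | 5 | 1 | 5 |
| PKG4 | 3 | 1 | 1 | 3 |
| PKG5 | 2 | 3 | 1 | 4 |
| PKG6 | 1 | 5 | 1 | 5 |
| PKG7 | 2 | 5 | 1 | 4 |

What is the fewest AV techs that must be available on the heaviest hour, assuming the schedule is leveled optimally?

8

Early-start (PKG1@1, PKG2@1, PKG3@1, PKG4@1, PKG5@1, PKG6@1, PKG7@1) gives peak 24: h1:24  h2:11  h3:1  h4:0  h5:0.
Shift PKG3→2, PKG5→4, PKG6→3, PKG7→4.
Schedule PKG1@1, PKG2@1, PKG3@2, PKG4@1, PKG5@4, PKG6@3, PKG7@4: h1:6  h2:8  h3:6  h4:8  h5:8 — peak 8.
Total AV tech-hours = 36 over 5 hours ⇒ peak ≥ ⌈36/5⌉ = 8, so 8 is optimal.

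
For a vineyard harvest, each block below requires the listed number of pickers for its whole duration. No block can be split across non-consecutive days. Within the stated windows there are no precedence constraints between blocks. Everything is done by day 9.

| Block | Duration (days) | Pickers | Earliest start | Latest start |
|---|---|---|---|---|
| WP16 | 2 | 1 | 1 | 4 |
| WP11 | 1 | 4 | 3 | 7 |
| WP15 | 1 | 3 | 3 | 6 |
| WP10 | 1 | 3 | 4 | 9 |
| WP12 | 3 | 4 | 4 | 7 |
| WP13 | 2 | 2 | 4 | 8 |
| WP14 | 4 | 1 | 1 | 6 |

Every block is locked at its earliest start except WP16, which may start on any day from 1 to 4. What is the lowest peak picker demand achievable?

10

WP16@1: d1:2  d2:2  d3:8  d4:10  d5:6  d6:4  d7:0  d8:0  d9:0 → peak 10
WP16@2: d1:1  d2:2  d3:9  d4:10  d5:6  d6:4  d7:0  d8:0  d9:0 → peak 10
WP16@3: d1:1  d2:1  d3:9  d4:11  d5:6  d6:4  d7:0  d8:0  d9:0 → peak 11
WP16@4: d1:1  d2:1  d3:8  d4:11  d5:7  d6:4  d7:0  d8:0  d9:0 → peak 11
Best is WP16@1, peak 10.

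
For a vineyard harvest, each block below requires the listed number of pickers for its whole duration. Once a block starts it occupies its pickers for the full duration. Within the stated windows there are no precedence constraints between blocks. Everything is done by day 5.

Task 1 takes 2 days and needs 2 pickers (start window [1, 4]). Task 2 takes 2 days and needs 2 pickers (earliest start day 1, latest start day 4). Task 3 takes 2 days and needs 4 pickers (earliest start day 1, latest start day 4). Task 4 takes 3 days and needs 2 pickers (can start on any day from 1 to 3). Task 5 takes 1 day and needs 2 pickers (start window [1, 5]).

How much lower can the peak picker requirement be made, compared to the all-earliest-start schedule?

Early-start peak: d1:12  d2:10  d3:2  d4:0  d5:0 ⇒ 12.
Leveled (Task 1@1, Task 2@1, Task 3@3, Task 4@1, Task 5@4): d1:6  d2:6  d3:6  d4:6  d5:0 ⇒ 6.
Reduction 12 − 6 = 6.

6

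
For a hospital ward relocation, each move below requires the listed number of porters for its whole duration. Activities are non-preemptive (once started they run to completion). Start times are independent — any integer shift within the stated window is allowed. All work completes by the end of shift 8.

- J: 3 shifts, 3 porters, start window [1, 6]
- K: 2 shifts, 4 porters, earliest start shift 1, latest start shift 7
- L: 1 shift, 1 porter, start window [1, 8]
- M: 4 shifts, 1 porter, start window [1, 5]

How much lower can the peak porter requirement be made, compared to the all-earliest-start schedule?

Early-start peak: s1:9  s2:8  s3:4  s4:1  s5:0  s6:0  s7:0  s8:0 ⇒ 9.
Leveled (J@1, K@5, L@4, M@1): s1:4  s2:4  s3:4  s4:2  s5:4  s6:4  s7:0  s8:0 ⇒ 4.
Reduction 9 − 4 = 5.

5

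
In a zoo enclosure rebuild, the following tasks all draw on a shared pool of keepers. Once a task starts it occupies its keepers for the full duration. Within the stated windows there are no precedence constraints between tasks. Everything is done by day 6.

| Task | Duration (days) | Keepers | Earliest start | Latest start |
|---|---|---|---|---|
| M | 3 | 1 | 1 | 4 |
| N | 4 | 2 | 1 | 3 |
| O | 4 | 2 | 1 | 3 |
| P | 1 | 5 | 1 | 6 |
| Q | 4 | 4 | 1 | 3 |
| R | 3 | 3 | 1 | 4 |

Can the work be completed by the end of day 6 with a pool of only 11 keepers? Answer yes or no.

yes

Schedule M@1, N@1, O@1, P@1, Q@2, R@4: d1:10  d2:9  d3:9  d4:11  d5:7  d6:3 — peak 11 ≤ 11.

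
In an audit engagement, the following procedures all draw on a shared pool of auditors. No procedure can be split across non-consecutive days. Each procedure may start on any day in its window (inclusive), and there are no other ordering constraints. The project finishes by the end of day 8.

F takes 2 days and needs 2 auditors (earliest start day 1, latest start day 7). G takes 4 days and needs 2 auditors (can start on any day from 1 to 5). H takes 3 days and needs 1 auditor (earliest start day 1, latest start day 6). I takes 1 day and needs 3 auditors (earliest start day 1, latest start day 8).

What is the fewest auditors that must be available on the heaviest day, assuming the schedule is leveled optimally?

3

Early-start (F@1, G@1, H@1, I@1) gives peak 8: d1:8  d2:5  d3:3  d4:2  d5:0  d6:0  d7:0  d8:0.
Shift G→3, I→7.
Schedule F@1, G@3, H@1, I@7: d1:3  d2:3  d3:3  d4:2  d5:2  d6:2  d7:3  d8:0 — peak 3.
Total auditor-days = 18 over 8 days ⇒ peak ≥ ⌈18/8⌉ = 3, so 3 is optimal.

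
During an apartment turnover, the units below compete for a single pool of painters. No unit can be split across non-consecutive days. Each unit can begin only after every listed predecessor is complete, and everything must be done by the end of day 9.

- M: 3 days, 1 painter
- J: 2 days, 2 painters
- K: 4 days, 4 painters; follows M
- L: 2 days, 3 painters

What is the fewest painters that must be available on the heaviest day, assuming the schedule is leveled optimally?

Early-start (M@1, J@1, K@4, L@1) gives peak 6: d1:6  d2:6  d3:1  d4:4  d5:4  d6:4  d7:4  d8:0  d9:0.
Shift L→8.
Schedule M@1, J@1, K@4, L@8: d1:3  d2:3  d3:1  d4:4  d5:4  d6:4  d7:4  d8:3  d9:3 — peak 4.
Total painter-days = 29 over 9 days ⇒ peak ≥ ⌈29/9⌉ = 4, so 4 is optimal.

4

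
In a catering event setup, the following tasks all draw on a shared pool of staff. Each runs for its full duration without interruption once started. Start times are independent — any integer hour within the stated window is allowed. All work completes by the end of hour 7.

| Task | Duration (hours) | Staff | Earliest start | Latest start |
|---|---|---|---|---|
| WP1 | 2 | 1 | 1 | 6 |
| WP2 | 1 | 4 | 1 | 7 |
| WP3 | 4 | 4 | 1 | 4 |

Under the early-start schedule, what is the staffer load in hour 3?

At early start, hour 3 has: WP3.
Demand: 4 = 4.

4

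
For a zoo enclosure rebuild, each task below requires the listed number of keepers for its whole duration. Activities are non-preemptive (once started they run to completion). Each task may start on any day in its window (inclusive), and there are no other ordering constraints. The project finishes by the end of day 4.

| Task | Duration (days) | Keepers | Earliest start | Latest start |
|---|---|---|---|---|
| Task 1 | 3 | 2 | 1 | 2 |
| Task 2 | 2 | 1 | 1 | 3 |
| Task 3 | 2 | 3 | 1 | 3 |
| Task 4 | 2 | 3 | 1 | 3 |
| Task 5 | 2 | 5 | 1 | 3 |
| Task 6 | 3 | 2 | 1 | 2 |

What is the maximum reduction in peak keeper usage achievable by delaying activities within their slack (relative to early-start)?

6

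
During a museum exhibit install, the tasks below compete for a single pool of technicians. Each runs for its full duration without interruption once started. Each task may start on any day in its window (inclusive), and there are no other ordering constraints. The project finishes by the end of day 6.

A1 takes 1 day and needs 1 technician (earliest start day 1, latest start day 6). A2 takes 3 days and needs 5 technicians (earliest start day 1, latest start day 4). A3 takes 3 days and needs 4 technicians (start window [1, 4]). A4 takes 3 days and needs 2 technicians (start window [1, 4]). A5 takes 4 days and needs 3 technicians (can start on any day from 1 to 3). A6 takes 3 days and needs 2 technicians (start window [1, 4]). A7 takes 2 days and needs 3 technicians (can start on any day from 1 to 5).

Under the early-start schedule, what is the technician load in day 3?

16

At early start, day 3 has: A2, A3, A4, A5, A6.
Demand: 5 + 4 + 2 + 3 + 2 = 16.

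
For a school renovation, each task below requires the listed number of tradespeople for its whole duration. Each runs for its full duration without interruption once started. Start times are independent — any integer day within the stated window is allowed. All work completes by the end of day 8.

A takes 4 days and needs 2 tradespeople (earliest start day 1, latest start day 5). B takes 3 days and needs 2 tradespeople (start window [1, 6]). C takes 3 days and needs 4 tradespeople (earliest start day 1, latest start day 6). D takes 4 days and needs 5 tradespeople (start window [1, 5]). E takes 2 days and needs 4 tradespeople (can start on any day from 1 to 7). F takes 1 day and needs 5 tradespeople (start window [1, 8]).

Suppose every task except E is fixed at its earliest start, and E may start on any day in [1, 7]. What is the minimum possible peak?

E@1: d1:22  d2:17  d3:13  d4:7  d5:0  d6:0  d7:0  d8:0 → peak 22
E@2: d1:18  d2:17  d3:17  d4:7  d5:0  d6:0  d7:0  d8:0 → peak 18
E@3: d1:18  d2:13  d3:17  d4:11  d5:0  d6:0  d7:0  d8:0 → peak 18
E@4: d1:18  d2:13  d3:13  d4:11  d5:4  d6:0  d7:0  d8:0 → peak 18
E@5: d1:18  d2:13  d3:13  d4:7  d5:4  d6:4  d7:0  d8:0 → peak 18
E@6: d1:18  d2:13  d3:13  d4:7  d5:0  d6:4  d7:4  d8:0 → peak 18
E@7: d1:18  d2:13  d3:13  d4:7  d5:0  d6:0  d7:4  d8:4 → peak 18
Best is E@2, peak 18.

18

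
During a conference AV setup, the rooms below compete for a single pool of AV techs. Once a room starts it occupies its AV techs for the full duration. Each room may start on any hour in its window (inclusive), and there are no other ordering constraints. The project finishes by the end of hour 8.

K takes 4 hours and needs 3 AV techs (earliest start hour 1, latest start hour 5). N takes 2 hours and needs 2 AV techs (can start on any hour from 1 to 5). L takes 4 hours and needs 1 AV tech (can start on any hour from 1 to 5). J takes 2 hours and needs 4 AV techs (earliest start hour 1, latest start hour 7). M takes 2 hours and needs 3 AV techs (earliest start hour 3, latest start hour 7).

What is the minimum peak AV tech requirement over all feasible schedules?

5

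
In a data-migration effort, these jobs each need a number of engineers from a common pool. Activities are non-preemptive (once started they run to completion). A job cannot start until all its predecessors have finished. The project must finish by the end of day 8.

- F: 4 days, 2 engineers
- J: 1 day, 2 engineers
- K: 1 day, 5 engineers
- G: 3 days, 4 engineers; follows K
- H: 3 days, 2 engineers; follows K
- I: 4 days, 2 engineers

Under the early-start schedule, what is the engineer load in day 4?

10

At early start, day 4 has: F, G, H, I.
Demand: 2 + 4 + 2 + 2 = 10.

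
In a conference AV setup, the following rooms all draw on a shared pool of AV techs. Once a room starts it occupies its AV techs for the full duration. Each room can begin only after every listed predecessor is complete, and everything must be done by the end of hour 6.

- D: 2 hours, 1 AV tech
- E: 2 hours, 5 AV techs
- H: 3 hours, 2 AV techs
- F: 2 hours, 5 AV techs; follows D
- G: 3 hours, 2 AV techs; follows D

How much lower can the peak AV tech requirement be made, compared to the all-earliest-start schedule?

Early-start peak: h1:8  h2:8  h3:9  h4:7  h5:2  h6:0 ⇒ 9.
Leveled (D@1, E@3, H@1, F@5, G@4): h1:3  h2:3  h3:7  h4:7  h5:7  h6:7 ⇒ 7.
Reduction 9 − 7 = 2.

2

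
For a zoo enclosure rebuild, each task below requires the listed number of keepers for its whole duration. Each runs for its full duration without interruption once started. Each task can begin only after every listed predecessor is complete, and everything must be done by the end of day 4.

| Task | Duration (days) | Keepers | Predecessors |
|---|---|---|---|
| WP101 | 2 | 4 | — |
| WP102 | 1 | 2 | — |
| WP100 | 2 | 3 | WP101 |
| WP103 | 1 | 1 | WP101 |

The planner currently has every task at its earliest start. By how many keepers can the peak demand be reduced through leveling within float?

Early-start peak: d1:6  d2:4  d3:4  d4:3 ⇒ 6.
Leveled (WP101@1, WP102@3, WP100@3, WP103@4): d1:4  d2:4  d3:5  d4:4 ⇒ 5.
Reduction 6 − 5 = 1.

1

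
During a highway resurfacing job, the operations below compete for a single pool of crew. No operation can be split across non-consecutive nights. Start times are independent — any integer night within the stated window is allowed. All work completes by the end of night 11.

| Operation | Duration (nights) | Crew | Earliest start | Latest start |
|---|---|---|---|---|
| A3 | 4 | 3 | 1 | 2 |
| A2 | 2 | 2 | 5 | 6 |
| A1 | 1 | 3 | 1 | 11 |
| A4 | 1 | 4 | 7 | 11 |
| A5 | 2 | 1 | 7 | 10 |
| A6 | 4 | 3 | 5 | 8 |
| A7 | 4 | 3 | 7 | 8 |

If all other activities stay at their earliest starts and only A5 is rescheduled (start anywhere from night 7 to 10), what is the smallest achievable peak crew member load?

10

A5@7: n1:6  n2:3  n3:3  n4:3  n5:5  n6:5  n7:11  n8:7  n9:3  n10:3  n11:0 → peak 11
A5@8: n1:6  n2:3  n3:3  n4:3  n5:5  n6:5  n7:10  n8:7  n9:4  n10:3  n11:0 → peak 10
A5@9: n1:6  n2:3  n3:3  n4:3  n5:5  n6:5  n7:10  n8:6  n9:4  n10:4  n11:0 → peak 10
A5@10: n1:6  n2:3  n3:3  n4:3  n5:5  n6:5  n7:10  n8:6  n9:3  n10:4  n11:1 → peak 10
Best is A5@8, peak 10.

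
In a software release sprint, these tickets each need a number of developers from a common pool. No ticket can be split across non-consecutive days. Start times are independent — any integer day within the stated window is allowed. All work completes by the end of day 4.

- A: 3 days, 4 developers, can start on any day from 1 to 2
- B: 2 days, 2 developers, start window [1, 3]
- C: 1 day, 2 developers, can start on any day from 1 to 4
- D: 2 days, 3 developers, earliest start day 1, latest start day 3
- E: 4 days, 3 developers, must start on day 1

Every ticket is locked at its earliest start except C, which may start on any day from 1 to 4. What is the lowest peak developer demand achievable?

C@1: d1:14  d2:12  d3:7  d4:3 → peak 14
C@2: d1:12  d2:14  d3:7  d4:3 → peak 14
C@3: d1:12  d2:12  d3:9  d4:3 → peak 12
C@4: d1:12  d2:12  d3:7  d4:5 → peak 12
Best is C@3, peak 12.

12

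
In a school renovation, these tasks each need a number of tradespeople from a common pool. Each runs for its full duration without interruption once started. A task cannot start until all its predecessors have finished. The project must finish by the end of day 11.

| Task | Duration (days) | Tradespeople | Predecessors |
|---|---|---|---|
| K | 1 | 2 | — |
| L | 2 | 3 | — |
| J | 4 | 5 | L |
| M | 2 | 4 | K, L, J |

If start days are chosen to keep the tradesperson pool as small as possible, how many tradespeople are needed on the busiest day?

Schedule K@1, L@1, J@3, M@7: d1:5  d2:3  d3:5  d4:5  d5:5  d6:5  d7:4  d8:4  d9:0  d10:0  d11:0 — peak 5.

5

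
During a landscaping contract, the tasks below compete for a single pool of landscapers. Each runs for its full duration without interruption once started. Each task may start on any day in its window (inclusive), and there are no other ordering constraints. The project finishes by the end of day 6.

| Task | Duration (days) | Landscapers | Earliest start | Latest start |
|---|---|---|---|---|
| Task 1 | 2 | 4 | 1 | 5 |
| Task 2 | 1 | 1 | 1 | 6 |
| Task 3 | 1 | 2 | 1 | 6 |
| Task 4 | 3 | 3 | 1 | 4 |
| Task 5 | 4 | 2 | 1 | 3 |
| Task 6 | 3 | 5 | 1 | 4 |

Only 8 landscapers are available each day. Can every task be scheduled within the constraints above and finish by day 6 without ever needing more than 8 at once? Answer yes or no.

Schedule Task 1@1, Task 2@1, Task 3@3, Task 4@1, Task 5@3, Task 6@4: d1:8  d2:7  d3:7  d4:7  d5:7  d6:7 — peak 8 ≤ 8.

yes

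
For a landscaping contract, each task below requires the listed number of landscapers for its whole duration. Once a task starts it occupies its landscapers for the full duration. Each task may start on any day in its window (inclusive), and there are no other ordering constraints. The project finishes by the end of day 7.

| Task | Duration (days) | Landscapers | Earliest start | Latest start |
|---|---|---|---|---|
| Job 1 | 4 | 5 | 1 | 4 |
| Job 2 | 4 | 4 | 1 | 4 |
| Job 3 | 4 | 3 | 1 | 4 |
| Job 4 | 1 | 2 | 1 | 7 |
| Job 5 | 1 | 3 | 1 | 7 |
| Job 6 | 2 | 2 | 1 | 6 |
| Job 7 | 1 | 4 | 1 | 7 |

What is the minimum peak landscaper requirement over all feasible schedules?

12

Early-start (Job 1@1, Job 2@1, Job 3@1, Job 4@1, Job 5@1, Job 6@1, Job 7@1) gives peak 23: d1:23  d2:14  d3:12  d4:12  d5:0  d6:0  d7:0.
Shift Job 4→5, Job 5→5, Job 6→5, Job 7→5.
Schedule Job 1@1, Job 2@1, Job 3@1, Job 4@5, Job 5@5, Job 6@5, Job 7@5: d1:12  d2:12  d3:12  d4:12  d5:11  d6:2  d7:0 — peak 12.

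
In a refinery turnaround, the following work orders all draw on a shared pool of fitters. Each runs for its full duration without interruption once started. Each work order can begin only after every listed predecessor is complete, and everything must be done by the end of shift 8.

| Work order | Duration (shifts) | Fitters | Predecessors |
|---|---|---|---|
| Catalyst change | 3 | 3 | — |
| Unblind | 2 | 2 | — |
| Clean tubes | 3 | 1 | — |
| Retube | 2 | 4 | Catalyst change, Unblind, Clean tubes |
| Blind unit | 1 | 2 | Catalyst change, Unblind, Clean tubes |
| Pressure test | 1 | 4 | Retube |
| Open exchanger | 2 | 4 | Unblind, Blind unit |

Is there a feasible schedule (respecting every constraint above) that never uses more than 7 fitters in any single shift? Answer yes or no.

Schedule Catalyst change@1, Unblind@1, Clean tubes@1, Retube@4, Blind unit@4, Pressure test@6, Open exchanger@7: s1:6  s2:6  s3:4  s4:6  s5:4  s6:4  s7:4  s8:4 — peak 6 ≤ 7.

yes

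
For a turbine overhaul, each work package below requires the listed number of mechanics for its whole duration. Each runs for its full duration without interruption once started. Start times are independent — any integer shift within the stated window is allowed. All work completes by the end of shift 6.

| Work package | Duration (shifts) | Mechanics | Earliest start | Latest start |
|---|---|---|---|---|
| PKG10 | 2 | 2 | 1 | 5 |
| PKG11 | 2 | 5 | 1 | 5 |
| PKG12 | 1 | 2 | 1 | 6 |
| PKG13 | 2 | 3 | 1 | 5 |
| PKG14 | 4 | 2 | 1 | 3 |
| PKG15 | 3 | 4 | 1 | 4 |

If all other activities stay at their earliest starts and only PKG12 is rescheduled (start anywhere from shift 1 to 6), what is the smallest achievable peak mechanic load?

16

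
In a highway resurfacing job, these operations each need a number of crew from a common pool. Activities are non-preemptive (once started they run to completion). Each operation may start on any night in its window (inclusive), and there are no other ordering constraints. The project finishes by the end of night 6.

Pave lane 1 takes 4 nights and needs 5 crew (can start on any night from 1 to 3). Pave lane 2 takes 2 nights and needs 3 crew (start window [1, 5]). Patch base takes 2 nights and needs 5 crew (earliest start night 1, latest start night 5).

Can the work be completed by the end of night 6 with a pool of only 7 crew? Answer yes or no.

no

The minimum achievable peak is 8; 7 < 8, so no feasible schedule stays within the cap.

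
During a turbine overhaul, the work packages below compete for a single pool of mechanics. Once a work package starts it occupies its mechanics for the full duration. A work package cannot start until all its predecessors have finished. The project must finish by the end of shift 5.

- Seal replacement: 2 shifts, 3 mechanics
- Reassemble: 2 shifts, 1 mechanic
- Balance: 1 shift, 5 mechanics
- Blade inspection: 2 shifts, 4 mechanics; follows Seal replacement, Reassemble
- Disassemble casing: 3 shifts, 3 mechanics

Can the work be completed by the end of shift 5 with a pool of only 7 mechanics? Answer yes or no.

Schedule Seal replacement@1, Reassemble@1, Balance@5, Blade inspection@3, Disassemble casing@1: s1:7  s2:7  s3:7  s4:4  s5:5 — peak 7 ≤ 7.

yes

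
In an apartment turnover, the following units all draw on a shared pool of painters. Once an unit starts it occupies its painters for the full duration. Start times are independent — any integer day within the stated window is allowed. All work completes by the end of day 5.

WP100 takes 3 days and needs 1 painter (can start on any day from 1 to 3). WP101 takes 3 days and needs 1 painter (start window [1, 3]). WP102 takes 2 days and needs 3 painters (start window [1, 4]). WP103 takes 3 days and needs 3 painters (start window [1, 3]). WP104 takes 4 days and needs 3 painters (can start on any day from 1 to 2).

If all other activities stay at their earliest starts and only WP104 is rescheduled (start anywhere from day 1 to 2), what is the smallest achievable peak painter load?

11

WP104@1: d1:11  d2:11  d3:8  d4:3  d5:0 → peak 11
WP104@2: d1:8  d2:11  d3:8  d4:3  d5:3 → peak 11
Best is WP104@1, peak 11.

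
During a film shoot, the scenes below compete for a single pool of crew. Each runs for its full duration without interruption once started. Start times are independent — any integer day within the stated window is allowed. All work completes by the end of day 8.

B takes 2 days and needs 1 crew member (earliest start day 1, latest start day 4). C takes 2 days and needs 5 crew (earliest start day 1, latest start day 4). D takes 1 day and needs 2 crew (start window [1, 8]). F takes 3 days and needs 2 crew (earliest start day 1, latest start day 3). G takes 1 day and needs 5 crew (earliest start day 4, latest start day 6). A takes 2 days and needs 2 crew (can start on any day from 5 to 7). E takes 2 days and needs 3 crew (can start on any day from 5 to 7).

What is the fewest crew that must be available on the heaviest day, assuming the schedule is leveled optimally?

5

Early-start (B@1, C@1, D@1, F@1, G@4, A@5, E@5) gives peak 10: d1:10  d2:8  d3:2  d4:5  d5:5  d6:5  d7:0  d8:0.
Shift C→4, G→6, A→7, E→7.
Schedule B@1, C@4, D@1, F@1, G@6, A@7, E@7: d1:5  d2:3  d3:2  d4:5  d5:5  d6:5  d7:5  d8:5 — peak 5.
Total crew member-days = 35 over 8 days ⇒ peak ≥ ⌈35/8⌉ = 5, so 5 is optimal.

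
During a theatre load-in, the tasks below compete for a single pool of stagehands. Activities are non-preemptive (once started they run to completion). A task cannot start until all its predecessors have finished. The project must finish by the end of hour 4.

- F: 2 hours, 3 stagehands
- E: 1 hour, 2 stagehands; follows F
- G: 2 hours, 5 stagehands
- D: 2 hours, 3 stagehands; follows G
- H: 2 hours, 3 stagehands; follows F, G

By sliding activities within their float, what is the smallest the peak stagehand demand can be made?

Schedule F@1, E@3, G@1, D@3, H@3: h1:8  h2:8  h3:8  h4:6 — peak 8.
Total stagehand-hours = 30 over 4 hours ⇒ peak ≥ ⌈30/4⌉ = 8, so 8 is optimal.

8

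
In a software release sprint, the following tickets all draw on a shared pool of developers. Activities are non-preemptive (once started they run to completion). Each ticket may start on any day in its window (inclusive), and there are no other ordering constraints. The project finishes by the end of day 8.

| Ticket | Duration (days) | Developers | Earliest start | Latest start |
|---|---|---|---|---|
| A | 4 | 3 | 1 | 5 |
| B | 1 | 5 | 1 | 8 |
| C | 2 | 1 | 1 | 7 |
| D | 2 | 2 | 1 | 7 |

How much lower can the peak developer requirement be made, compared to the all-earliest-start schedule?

Early-start peak: d1:11  d2:6  d3:3  d4:3  d5:0  d6:0  d7:0  d8:0 ⇒ 11.
Leveled (A@1, B@5, C@1, D@3): d1:4  d2:4  d3:5  d4:5  d5:5  d6:0  d7:0  d8:0 ⇒ 5.
Reduction 11 − 5 = 6.

6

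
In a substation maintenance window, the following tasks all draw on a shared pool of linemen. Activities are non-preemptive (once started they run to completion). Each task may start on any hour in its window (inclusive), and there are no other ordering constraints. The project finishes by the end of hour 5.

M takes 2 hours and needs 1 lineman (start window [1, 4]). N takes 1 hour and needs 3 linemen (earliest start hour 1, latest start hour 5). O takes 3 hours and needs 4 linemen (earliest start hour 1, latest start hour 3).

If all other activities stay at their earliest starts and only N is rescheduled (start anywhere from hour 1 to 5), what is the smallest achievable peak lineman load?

5

N@1: h1:8  h2:5  h3:4  h4:0  h5:0 → peak 8
N@2: h1:5  h2:8  h3:4  h4:0  h5:0 → peak 8
N@3: h1:5  h2:5  h3:7  h4:0  h5:0 → peak 7
N@4: h1:5  h2:5  h3:4  h4:3  h5:0 → peak 5
N@5: h1:5  h2:5  h3:4  h4:0  h5:3 → peak 5
Best is N@4, peak 5.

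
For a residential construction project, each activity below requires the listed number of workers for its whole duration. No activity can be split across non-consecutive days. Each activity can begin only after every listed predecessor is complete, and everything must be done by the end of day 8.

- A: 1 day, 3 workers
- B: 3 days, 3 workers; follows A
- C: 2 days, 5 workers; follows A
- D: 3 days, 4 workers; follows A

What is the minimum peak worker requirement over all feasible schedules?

Early-start (A@1, B@2, C@2, D@2) gives peak 12: d1:3  d2:12  d3:12  d4:7  d5:0  d6:0  d7:0  d8:0.
Shift C→5.
Schedule A@1, B@2, C@5, D@2: d1:3  d2:7  d3:7  d4:7  d5:5  d6:5  d7:0  d8:0 — peak 7.

7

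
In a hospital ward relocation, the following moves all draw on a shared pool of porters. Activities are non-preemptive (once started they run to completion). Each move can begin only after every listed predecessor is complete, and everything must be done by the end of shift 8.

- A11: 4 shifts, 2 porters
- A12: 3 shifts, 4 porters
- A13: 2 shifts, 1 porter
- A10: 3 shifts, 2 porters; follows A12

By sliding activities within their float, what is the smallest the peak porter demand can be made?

4

Early-start (A11@1, A12@1, A13@1, A10@4) gives peak 7: s1:7  s2:7  s3:6  s4:4  s5:2  s6:2  s7:0  s8:0.
Shift A11→4, A13→4, A10→6.
Schedule A11@4, A12@1, A13@4, A10@6: s1:4  s2:4  s3:4  s4:3  s5:3  s6:4  s7:4  s8:2 — peak 4.
Total porter-shifts = 28 over 8 shifts ⇒ peak ≥ ⌈28/8⌉ = 4, so 4 is optimal.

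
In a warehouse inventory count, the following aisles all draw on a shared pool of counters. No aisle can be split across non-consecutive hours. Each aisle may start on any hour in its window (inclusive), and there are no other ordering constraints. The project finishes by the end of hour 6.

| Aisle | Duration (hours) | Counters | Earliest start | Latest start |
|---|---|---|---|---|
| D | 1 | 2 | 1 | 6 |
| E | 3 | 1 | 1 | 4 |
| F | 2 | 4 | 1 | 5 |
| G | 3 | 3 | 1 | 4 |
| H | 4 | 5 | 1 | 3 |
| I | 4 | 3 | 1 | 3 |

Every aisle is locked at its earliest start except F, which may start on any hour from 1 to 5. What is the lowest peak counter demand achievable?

14

F@1: h1:18  h2:16  h3:12  h4:8  h5:0  h6:0 → peak 18
F@2: h1:14  h2:16  h3:16  h4:8  h5:0  h6:0 → peak 16
F@3: h1:14  h2:12  h3:16  h4:12  h5:0  h6:0 → peak 16
F@4: h1:14  h2:12  h3:12  h4:12  h5:4  h6:0 → peak 14
F@5: h1:14  h2:12  h3:12  h4:8  h5:4  h6:4 → peak 14
Best is F@4, peak 14.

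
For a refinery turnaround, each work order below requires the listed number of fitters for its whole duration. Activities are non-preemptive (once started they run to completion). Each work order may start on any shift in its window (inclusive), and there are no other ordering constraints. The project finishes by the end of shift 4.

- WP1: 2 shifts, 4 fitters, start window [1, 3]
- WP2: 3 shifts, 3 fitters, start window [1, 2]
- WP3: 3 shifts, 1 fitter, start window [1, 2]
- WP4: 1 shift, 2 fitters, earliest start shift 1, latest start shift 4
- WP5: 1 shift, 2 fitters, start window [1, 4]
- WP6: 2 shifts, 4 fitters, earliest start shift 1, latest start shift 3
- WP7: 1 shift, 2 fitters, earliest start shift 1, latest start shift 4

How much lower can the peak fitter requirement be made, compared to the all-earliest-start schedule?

9

Early-start peak: s1:18  s2:12  s3:4  s4:0 ⇒ 18.
Leveled (WP1@1, WP2@1, WP3@2, WP4@1, WP5@4, WP6@3, WP7@4): s1:9  s2:8  s3:8  s4:9 ⇒ 9.
Reduction 18 − 9 = 9.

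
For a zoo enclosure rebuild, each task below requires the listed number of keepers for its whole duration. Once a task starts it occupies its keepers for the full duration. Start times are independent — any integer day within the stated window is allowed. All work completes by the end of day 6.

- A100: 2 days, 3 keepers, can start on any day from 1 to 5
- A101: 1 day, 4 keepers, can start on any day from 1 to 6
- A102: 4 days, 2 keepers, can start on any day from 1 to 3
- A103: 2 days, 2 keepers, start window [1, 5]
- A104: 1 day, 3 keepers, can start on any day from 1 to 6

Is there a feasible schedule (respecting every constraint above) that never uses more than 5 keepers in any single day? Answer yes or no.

Schedule A100@1, A101@5, A102@1, A103@3, A104@6: d1:5  d2:5  d3:4  d4:4  d5:4  d6:3 — peak 5 ≤ 5.

yes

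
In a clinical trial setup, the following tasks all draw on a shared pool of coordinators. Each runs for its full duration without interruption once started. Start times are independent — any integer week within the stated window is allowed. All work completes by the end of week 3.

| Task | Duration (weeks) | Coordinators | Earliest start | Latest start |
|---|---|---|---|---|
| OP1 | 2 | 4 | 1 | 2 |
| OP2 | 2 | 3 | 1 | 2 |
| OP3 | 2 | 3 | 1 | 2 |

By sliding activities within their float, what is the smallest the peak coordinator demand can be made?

Schedule OP1@1, OP2@1, OP3@1: w1:10  w2:10  w3:0 — peak 10.
No arrangement of the 8 feasible schedules does better.

10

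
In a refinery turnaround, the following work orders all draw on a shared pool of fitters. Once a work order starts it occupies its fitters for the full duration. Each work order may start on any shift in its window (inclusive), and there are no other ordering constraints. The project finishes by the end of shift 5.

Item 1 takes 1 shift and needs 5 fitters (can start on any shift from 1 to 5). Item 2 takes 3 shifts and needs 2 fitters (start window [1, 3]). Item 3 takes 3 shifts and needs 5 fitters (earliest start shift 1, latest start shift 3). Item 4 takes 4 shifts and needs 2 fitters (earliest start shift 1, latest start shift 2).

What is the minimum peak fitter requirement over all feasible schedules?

9

Early-start (Item 1@1, Item 2@1, Item 3@1, Item 4@1) gives peak 14: s1:14  s2:9  s3:9  s4:2  s5:0.
Shift Item 3→2.
Schedule Item 1@1, Item 2@1, Item 3@2, Item 4@1: s1:9  s2:9  s3:9  s4:7  s5:0 — peak 9.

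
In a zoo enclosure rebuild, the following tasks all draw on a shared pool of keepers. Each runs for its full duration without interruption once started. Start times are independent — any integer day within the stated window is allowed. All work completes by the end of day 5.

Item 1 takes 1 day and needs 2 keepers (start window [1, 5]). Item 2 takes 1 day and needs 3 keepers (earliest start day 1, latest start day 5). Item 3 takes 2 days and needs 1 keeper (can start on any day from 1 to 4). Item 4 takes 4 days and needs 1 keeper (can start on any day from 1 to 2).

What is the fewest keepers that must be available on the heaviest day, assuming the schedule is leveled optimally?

Early-start (Item 1@1, Item 2@1, Item 3@1, Item 4@1) gives peak 7: d1:7  d2:2  d3:1  d4:1  d5:0.
Shift Item 2→5, Item 3→2.
Schedule Item 1@1, Item 2@5, Item 3@2, Item 4@1: d1:3  d2:2  d3:2  d4:1  d5:3 — peak 3.
Total keeper-days = 11 over 5 days ⇒ peak ≥ ⌈11/5⌉ = 3, so 3 is optimal.

3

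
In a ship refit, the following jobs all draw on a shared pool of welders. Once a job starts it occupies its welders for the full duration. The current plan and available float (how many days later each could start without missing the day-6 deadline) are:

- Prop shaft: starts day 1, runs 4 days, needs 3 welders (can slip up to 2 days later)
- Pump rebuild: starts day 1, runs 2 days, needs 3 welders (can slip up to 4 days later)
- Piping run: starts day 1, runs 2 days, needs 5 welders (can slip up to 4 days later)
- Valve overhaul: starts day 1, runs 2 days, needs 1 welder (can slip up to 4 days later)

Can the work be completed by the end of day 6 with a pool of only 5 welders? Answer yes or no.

The minimum achievable peak is 6; 5 < 6, so no feasible schedule stays within the cap.

no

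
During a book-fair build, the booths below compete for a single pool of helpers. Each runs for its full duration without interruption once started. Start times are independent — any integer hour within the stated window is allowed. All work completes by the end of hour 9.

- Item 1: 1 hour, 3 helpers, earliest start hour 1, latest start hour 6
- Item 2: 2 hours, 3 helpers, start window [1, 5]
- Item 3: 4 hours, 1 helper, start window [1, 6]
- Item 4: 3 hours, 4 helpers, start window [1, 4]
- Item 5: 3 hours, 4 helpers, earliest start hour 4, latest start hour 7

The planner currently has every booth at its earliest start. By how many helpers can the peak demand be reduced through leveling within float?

6

Early-start peak: h1:11  h2:8  h3:5  h4:5  h5:4  h6:4  h7:0  h8:0  h9:0 ⇒ 11.
Leveled (Item 1@1, Item 2@2, Item 3@1, Item 4@4, Item 5@7): h1:4  h2:4  h3:4  h4:5  h5:4  h6:4  h7:4  h8:4  h9:4 ⇒ 5.
Reduction 11 − 5 = 6.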